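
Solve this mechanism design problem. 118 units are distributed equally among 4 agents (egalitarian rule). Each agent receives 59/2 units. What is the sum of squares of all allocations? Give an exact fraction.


Step 1: Each agent's share = 118/4 = 59/2
Step 2: Square of each share = (59/2)^2 = 3481/4
Step 3: Sum of squares = 4 * 3481/4 = 3481

3481


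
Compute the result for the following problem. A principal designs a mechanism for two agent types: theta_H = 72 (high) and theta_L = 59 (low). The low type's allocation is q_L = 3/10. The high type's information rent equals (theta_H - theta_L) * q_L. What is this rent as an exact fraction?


Step 1: theta_H - theta_L = 72 - 59 = 13
Step 2: Information rent = (theta_H - theta_L) * q_L
Step 3: = 13 * 3/10
Step 4: = 39/10

39/10


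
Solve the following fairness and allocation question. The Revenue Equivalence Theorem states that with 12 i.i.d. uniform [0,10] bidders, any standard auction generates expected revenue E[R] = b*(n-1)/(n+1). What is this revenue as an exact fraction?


Step 1: By Revenue Equivalence, expected revenue = b*(n-1)/(n+1)
Step 2: Substituting n = 12, b = 10
Step 3: Revenue = 10*(12-1)/(12+1) = 10*11/13
Step 4: Revenue = 110/13

110/13


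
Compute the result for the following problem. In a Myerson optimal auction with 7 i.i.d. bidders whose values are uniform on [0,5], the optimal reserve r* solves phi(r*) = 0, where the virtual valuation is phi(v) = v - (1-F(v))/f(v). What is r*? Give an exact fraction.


Step 1: For U[0,5], F(v) = v/5 and f(v) = 1/5
Step 2: phi(v) = v - (1 - v/5)/(1/5) = v - (5 - v) = 2v - 5
Step 3: Set phi(r*) = 0: 2r* - 5 = 0
Step 4: r* = 5/2 (the number of bidders n = 7 does not enter)

5/2


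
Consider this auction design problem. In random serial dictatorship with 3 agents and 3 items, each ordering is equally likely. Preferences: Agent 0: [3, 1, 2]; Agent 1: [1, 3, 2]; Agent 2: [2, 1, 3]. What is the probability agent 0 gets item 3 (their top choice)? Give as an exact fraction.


Step 1: Agent 0 wants item 3
Step 2: There are 6 possible orderings of agents
Step 3: In 6 orderings, agent 0 gets item 3
Step 4: Probability = 6/6 = 1

1


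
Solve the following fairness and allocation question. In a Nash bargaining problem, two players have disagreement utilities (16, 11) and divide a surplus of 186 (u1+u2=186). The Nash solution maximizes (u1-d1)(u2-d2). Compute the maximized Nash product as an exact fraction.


Step 1: The Nash solution splits surplus symmetrically above the disagreement point
Step 2: u1 = (total + d1 - d2)/2 = (186 + 16 - 11)/2 = 191/2
Step 3: u2 = (total - d1 + d2)/2 = (186 - 16 + 11)/2 = 181/2
Step 4: Nash product = (191/2 - 16) * (181/2 - 11)
Step 5: = 159/2 * 159/2 = 25281/4

25281/4


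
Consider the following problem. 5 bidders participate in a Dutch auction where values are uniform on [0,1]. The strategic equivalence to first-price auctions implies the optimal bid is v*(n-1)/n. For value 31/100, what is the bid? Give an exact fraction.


Step 1: Dutch auctions are strategically equivalent to first-price auctions
Step 2: The equilibrium bid is b(v) = v*(n-1)/n
Step 3: b = 31/100 * 4/5
Step 4: b = 31/125

31/125


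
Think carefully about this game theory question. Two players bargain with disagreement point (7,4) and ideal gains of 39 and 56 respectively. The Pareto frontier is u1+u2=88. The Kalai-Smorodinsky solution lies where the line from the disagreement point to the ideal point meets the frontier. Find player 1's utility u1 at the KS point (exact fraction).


Step 1: At the KS point, (u1-d1)/r1 = (u2-d2)/r2 = t and u1+u2 = 88
Step 2: u1 = d1 + r1*t and u2 = d2 + r2*t, so (d1 + r1*t) + (d2 + r2*t) = 88
Step 3: t = (88 - 7 - 4)/(39 + 56) = 77/95
Step 4: u1 = d1 + r1*t = 7 + 39 * 77/95 = 3668/95
Step 5: (Check: u2 = d2 + r2*t = 4692/95; u1+u2 = 3668/95 + 4692/95 = 88, on the frontier.)

3668/95


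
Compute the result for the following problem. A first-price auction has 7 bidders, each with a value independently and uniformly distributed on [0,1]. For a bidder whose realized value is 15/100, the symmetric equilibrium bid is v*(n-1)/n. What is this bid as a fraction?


Step 1: The symmetric BNE bidding function is b(v) = v * (n-1) / n
Step 2: Substitute v = 3/20 and n = 7
Step 3: b = 3/20 * 6/7
Step 4: b = 9/70

9/70


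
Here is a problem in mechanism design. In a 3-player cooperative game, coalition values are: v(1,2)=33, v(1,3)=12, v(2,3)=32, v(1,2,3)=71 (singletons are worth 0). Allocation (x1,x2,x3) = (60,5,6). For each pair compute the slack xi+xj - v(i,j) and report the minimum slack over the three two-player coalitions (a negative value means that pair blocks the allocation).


Step 1: Slack for coalition (1,2): x1+x2 - v12 = 65 - 33 = 32
Step 2: Slack for coalition (1,3): x1+x3 - v13 = 66 - 12 = 54
Step 3: Slack for coalition (2,3): x2+x3 - v23 = 11 - 32 = -21
Step 4: Minimum slack = min(32, 54, -21) = -21, attained by (2,3); coalition (2,3) can block (slack < 0), so the allocation is not in the core

-21


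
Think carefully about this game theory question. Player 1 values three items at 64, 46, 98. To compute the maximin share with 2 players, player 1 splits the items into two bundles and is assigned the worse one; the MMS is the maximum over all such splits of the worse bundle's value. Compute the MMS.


Step 1: Item values = 64, 46, 98
Step 2: Enumerate all 2-bundle partitions and take the smaller bundle:
  Partition 1: {64} vs {46,98} -> bundles 64, 144; min = 64
  Partition 2: {46} vs {64,98} -> bundles 46, 162; min = 46
  Partition 3: {98} vs {64,46} -> bundles 98, 110; min = 98
Step 3: MMS = max(64, 46, 98) = 98

98


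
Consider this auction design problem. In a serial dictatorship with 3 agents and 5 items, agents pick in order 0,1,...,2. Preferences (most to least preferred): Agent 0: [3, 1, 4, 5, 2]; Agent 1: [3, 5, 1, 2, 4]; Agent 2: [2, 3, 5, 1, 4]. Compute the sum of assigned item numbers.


Step 1: Agent 0 picks item 3
Step 2: Agent 1 picks item 5
Step 3: Agent 2 picks item 2
Step 4: Sum = 3 + 5 + 2 = 10

10


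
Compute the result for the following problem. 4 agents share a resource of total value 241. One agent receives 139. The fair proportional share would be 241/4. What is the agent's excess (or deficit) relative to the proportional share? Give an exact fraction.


Step 1: Proportional share = 241/4
Step 2: Agent's actual allocation = 139
Step 3: Excess = 139 - 241/4 = 315/4

315/4


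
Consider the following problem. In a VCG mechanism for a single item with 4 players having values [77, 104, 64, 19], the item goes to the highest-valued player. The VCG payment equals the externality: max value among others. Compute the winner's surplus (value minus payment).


Step 1: The winner is the agent with the highest value: agent 1 with value 104
Step 2: Values of other agents: [77, 64, 19]
Step 3: VCG payment = max of others' values = 77
Step 4: Surplus = 104 - 77 = 27

27


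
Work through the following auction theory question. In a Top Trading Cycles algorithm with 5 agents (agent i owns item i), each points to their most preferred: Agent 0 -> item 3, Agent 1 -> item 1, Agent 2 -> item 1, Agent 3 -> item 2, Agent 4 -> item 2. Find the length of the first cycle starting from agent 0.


Step 1: Trace the pointer graph from agent 0: 0 -> 3 -> 2 -> 1 -> 1
Step 2: A cycle is detected when we revisit agent 1
Step 3: The cycle is: 1 -> 1
Step 4: Cycle length = 1

1


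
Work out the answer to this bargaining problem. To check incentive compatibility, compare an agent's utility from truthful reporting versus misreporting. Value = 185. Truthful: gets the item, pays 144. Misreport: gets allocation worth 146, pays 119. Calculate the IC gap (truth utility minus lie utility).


Step 1: U(truth) = value - payment = 185 - 144 = 41
Step 2: U(lie) = allocation - payment = 146 - 119 = 27
Step 3: IC gap = 41 - 27 = 14

14


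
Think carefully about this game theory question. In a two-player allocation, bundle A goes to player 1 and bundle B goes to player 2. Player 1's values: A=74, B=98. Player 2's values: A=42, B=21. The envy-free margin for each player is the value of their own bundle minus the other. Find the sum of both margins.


Step 1: Player 1's margin = v1(A) - v1(B) = 74 - 98 = -24
Step 2: Player 2's margin = v2(B) - v2(A) = 21 - 42 = -21
Step 3: Total margin = -24 + -21 = -45

-45


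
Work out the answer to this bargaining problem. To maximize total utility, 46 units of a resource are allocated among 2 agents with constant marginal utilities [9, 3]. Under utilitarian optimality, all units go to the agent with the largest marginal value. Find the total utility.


Step 1: The marginal utilities are [9, 3]
Step 2: The highest marginal utility is 9
Step 3: All 46 units go to that agent
Step 4: Total utility = 9 * 46 = 414

414


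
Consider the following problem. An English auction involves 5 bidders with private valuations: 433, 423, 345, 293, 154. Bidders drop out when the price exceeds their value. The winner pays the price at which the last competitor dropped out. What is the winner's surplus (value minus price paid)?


Step 1: Identify the highest value: 433
Step 2: Identify the second-highest value: 423
Step 3: The final price = second-highest value = 423
Step 4: Surplus = 433 - 423 = 10

10


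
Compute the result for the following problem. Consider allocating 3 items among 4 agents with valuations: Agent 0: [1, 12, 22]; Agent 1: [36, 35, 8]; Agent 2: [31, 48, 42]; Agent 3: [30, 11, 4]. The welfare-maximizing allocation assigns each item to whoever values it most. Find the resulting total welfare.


Step 1: For each item, find the maximum value among all agents.
Step 2: Item 0 -> Agent 1 (value 36)
Step 3: Item 1 -> Agent 2 (value 48)
Step 4: Item 2 -> Agent 2 (value 42)
Step 5: Total welfare = 36 + 48 + 42 = 126

126


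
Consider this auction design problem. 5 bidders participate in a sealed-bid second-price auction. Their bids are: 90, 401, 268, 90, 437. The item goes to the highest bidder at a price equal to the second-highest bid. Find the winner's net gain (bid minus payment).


Step 1: Sort bids in descending order: 437, 401, 268, 90, 90
Step 2: The winning bid is the highest: 437
Step 3: The payment equals the second-highest bid: 401
Step 4: Surplus = winner's bid - payment = 437 - 401 = 36

36


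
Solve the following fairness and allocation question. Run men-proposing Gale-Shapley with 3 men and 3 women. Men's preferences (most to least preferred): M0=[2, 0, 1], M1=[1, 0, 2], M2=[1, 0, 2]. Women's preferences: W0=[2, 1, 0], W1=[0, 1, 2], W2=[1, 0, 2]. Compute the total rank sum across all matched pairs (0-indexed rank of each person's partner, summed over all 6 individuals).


Step 1: Run Gale-Shapley (men propose, women hold best offer):
  M0 proposes to W2; she accepts
  M1 proposes to W1; she accepts
  M2 proposes to W1; rejected
  M2 proposes to W0; she accepts
Step 2: Final matching: W0-M2, W1-M1, W2-M0
Step 3: 0-indexed ranks (man's rank of his match, then woman's): 1 + 0 + 0 + 1 + 0 + 1
Step 4: Total rank sum = 3

3


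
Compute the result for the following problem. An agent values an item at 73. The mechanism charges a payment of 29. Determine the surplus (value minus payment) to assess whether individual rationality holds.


Step 1: Surplus = value - payment = 73 - 29 = 44
Step 2: IR is satisfied (surplus >= 0)

44


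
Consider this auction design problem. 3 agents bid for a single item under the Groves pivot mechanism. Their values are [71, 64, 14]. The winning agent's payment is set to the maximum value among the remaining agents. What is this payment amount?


Step 1: The efficient winner is agent 0 with value 71
Step 2: Other agents' values: [64, 14]
Step 3: Pivot payment = max(others) = 64
Step 4: The winner pays 64

64


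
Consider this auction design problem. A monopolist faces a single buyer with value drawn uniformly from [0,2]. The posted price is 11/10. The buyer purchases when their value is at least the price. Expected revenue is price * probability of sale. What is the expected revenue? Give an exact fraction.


Step 1: Posted price r = 11/10, value support [0,2]
Step 2: P(v >= r) = (2 - 11/10)/2 = 9/20
Step 3: Expected revenue = r * P(v >= r) = 11/10 * 9/20
Step 4: Revenue = 99/200

99/200


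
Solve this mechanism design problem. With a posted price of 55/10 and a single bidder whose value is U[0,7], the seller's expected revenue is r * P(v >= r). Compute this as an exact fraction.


Step 1: Posted price r = 11/2, value support [0,7]
Step 2: P(v >= r) = (7 - 11/2)/7 = 3/14
Step 3: Expected revenue = r * P(v >= r) = 11/2 * 3/14
Step 4: Revenue = 33/28

33/28


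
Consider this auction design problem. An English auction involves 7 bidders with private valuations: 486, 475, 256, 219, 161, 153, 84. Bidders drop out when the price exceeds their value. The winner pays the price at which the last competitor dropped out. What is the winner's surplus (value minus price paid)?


Step 1: Identify the highest value: 486
Step 2: Identify the second-highest value: 475
Step 3: The final price = second-highest value = 475
Step 4: Surplus = 486 - 475 = 11

11


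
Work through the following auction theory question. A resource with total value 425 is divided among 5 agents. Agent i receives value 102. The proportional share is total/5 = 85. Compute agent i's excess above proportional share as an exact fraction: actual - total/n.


Step 1: Proportional share = 425/5 = 85
Step 2: Agent's actual allocation = 102
Step 3: Excess = 102 - 85 = 17

17


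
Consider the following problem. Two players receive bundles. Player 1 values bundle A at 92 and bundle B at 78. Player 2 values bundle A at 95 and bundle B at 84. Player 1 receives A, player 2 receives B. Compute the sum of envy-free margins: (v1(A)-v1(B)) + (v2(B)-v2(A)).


Step 1: Player 1's margin = v1(A) - v1(B) = 92 - 78 = 14
Step 2: Player 2's margin = v2(B) - v2(A) = 84 - 95 = -11
Step 3: Total margin = 14 + -11 = 3

3


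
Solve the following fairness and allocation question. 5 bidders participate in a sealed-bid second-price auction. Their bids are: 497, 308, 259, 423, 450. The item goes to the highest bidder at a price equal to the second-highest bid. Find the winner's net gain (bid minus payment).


Step 1: Sort bids in descending order: 497, 450, 423, 308, 259
Step 2: The winning bid is the highest: 497
Step 3: The payment equals the second-highest bid: 450
Step 4: Surplus = winner's bid - payment = 497 - 450 = 47

47


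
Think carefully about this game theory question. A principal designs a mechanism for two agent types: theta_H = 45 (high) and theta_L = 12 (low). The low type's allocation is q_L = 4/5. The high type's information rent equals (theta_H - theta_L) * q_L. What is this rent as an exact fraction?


Step 1: theta_H - theta_L = 45 - 12 = 33
Step 2: Information rent = (theta_H - theta_L) * q_L
Step 3: = 33 * 4/5
Step 4: = 132/5

132/5


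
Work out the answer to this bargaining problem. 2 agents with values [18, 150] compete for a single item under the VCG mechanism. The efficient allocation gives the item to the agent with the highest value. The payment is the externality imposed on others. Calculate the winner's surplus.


Step 1: The winner is the agent with the highest value: agent 1 with value 150
Step 2: Values of other agents: [18]
Step 3: VCG payment = max of others' values = 18
Step 4: Surplus = 150 - 18 = 132

132


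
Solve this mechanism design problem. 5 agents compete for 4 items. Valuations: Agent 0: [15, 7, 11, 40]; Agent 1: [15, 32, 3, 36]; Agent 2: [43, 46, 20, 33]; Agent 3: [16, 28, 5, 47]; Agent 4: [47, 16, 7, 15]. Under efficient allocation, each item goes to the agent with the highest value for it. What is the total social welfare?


Step 1: For each item, find the maximum value among all agents.
Step 2: Item 0 -> Agent 4 (value 47)
Step 3: Item 1 -> Agent 2 (value 46)
Step 4: Item 2 -> Agent 2 (value 20)
Step 5: Item 3 -> Agent 3 (value 47)
Step 6: Total welfare = 47 + 46 + 20 + 47 = 160

160


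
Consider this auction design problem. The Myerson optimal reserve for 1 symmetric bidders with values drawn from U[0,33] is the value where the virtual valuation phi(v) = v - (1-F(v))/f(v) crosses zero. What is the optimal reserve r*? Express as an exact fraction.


Step 1: For U[0,33], F(v) = v/33 and f(v) = 1/33
Step 2: phi(v) = v - (1 - v/33)/(1/33) = v - (33 - v) = 2v - 33
Step 3: Set phi(r*) = 0: 2r* - 33 = 0
Step 4: r* = 33/2 (the number of bidders n = 1 does not enter)

33/2


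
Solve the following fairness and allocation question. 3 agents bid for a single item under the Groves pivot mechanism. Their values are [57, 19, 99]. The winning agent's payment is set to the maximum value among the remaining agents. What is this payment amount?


Step 1: The efficient winner is agent 2 with value 99
Step 2: Other agents' values: [57, 19]
Step 3: Pivot payment = max(others) = 57
Step 4: The winner pays 57

57


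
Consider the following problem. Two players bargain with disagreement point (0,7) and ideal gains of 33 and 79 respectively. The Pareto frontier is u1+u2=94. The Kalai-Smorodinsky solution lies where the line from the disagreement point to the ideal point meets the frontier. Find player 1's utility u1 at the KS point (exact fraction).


Step 1: At the KS point, (u1-d1)/r1 = (u2-d2)/r2 = t and u1+u2 = 94
Step 2: u1 = d1 + r1*t and u2 = d2 + r2*t, so (d1 + r1*t) + (d2 + r2*t) = 94
Step 3: t = (94 - 0 - 7)/(33 + 79) = 87/112
Step 4: u1 = d1 + r1*t = 0 + 33 * 87/112 = 2871/112
Step 5: (Check: u2 = d2 + r2*t = 7657/112; u1+u2 = 2871/112 + 7657/112 = 94, on the frontier.)

2871/112


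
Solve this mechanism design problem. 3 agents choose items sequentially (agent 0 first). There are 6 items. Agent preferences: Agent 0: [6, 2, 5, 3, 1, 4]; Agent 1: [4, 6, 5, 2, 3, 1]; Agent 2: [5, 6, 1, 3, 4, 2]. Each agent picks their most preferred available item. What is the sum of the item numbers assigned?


Step 1: Agent 0 picks item 6
Step 2: Agent 1 picks item 4
Step 3: Agent 2 picks item 5
Step 4: Sum = 6 + 4 + 5 = 15

15


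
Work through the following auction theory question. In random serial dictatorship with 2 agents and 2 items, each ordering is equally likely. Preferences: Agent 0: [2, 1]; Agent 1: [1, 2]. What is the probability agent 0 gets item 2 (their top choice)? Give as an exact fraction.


Step 1: Agent 0 wants item 2
Step 2: There are 2 possible orderings of agents
Step 3: In 2 orderings, agent 0 gets item 2
Step 4: Probability = 2/2 = 1

1


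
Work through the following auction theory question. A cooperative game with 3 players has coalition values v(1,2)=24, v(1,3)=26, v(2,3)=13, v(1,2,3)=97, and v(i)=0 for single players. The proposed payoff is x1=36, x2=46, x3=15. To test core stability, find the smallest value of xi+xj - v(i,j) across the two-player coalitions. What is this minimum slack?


Step 1: Slack for coalition (1,2): x1+x2 - v12 = 82 - 24 = 58
Step 2: Slack for coalition (1,3): x1+x3 - v13 = 51 - 26 = 25
Step 3: Slack for coalition (2,3): x2+x3 - v23 = 61 - 13 = 48
Step 4: Minimum slack = min(58, 25, 48) = 25, attained by (1,3); no pair can gain by deviating, so the allocation is in the core

25


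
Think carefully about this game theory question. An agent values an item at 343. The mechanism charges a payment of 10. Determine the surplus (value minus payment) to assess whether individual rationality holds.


Step 1: Surplus = value - payment = 343 - 10 = 333
Step 2: IR is satisfied (surplus >= 0)

333


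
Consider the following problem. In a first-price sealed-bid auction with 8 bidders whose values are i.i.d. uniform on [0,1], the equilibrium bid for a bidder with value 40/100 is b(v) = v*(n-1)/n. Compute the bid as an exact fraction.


Step 1: The symmetric BNE bidding function is b(v) = v * (n-1) / n
Step 2: Substitute v = 2/5 and n = 8
Step 3: b = 2/5 * 7/8
Step 4: b = 7/20

7/20


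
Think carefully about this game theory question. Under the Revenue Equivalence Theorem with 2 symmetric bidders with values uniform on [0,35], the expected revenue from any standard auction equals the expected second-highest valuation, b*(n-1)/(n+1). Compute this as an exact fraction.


Step 1: By Revenue Equivalence, expected revenue = b*(n-1)/(n+1)
Step 2: Substituting n = 2, b = 35
Step 3: Revenue = 35*(2-1)/(2+1) = 35*1/3
Step 4: Revenue = 35/3

35/3


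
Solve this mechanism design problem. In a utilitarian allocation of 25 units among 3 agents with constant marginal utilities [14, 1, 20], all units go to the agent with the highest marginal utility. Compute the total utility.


Step 1: The marginal utilities are [14, 1, 20]
Step 2: The highest marginal utility is 20
Step 3: All 25 units go to that agent
Step 4: Total utility = 20 * 25 = 500

500


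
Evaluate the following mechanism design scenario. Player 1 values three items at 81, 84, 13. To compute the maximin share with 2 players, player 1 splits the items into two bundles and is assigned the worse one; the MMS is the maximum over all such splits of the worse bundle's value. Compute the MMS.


Step 1: Item values = 81, 84, 13
Step 2: Enumerate all 2-bundle partitions and take the smaller bundle:
  Partition 1: {81} vs {84,13} -> bundles 81, 97; min = 81
  Partition 2: {84} vs {81,13} -> bundles 84, 94; min = 84
  Partition 3: {13} vs {81,84} -> bundles 13, 165; min = 13
Step 3: MMS = max(81, 84, 13) = 84

84


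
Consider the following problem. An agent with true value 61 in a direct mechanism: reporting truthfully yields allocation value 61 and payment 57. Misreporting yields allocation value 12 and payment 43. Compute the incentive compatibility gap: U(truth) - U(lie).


Step 1: U(truth) = value - payment = 61 - 57 = 4
Step 2: U(lie) = allocation - payment = 12 - 43 = -31
Step 3: IC gap = 4 - (-31) = 35

35


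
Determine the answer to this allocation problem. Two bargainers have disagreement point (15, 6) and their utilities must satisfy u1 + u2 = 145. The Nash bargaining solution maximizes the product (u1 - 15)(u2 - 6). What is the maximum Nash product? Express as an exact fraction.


Step 1: The Nash solution splits surplus symmetrically above the disagreement point
Step 2: u1 = (total + d1 - d2)/2 = (145 + 15 - 6)/2 = 77
Step 3: u2 = (total - d1 + d2)/2 = (145 - 15 + 6)/2 = 68
Step 4: Nash product = (77 - 15) * (68 - 6)
Step 5: = 62 * 62 = 3844

3844


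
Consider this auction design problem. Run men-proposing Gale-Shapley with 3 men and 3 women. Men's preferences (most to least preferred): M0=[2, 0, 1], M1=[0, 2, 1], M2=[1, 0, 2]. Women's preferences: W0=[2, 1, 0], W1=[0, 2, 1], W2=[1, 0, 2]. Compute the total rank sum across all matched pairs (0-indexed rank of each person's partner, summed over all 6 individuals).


Step 1: Run Gale-Shapley (men propose, women hold best offer):
  M0 proposes to W2; she accepts
  M1 proposes to W0; she accepts
  M2 proposes to W1; she accepts
Step 2: Final matching: W0-M1, W1-M2, W2-M0
Step 3: 0-indexed ranks (man's rank of his match, then woman's): 0 + 1 + 0 + 1 + 0 + 1
Step 4: Total rank sum = 3

3


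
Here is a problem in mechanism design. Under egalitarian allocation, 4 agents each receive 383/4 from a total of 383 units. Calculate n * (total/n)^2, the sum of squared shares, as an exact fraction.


Step 1: Each agent's share = 383/4
Step 2: Square of each share = (383/4)^2 = 146689/16
Step 3: Sum of squares = 4 * 146689/16 = 146689/4

146689/4


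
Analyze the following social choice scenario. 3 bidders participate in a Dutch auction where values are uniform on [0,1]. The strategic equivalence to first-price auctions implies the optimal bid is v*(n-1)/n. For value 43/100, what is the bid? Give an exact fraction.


Step 1: Dutch auctions are strategically equivalent to first-price auctions
Step 2: The equilibrium bid is b(v) = v*(n-1)/n
Step 3: b = 43/100 * 2/3
Step 4: b = 43/150

43/150


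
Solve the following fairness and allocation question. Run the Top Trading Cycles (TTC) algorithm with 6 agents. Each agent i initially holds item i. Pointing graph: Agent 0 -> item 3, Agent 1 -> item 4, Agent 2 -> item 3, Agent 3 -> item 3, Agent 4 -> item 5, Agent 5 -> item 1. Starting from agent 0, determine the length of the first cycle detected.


Step 1: Trace the pointer graph from agent 0: 0 -> 3 -> 3
Step 2: A cycle is detected when we revisit agent 3
Step 3: The cycle is: 3 -> 3
Step 4: Cycle length = 1

1


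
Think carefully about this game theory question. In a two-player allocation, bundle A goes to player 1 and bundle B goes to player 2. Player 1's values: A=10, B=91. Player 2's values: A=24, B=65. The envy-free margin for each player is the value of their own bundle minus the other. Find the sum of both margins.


Step 1: Player 1's margin = v1(A) - v1(B) = 10 - 91 = -81
Step 2: Player 2's margin = v2(B) - v2(A) = 65 - 24 = 41
Step 3: Total margin = -81 + 41 = -40

-40


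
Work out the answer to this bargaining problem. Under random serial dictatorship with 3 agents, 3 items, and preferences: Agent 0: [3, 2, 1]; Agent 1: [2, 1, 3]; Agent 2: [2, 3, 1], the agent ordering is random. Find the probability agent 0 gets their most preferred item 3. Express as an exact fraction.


Step 1: Agent 0 wants item 3
Step 2: There are 6 possible orderings of agents
Step 3: In 5 orderings, agent 0 gets item 3
Step 4: Probability = 5/6

5/6


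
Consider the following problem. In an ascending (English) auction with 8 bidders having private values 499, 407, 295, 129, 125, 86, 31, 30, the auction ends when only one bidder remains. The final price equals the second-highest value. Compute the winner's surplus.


Step 1: Identify the highest value: 499
Step 2: Identify the second-highest value: 407
Step 3: The final price = second-highest value = 407
Step 4: Surplus = 499 - 407 = 92

92


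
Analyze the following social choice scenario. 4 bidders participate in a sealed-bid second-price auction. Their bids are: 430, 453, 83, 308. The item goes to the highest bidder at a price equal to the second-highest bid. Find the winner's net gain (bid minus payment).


Step 1: Sort bids in descending order: 453, 430, 308, 83
Step 2: The winning bid is the highest: 453
Step 3: The payment equals the second-highest bid: 430
Step 4: Surplus = winner's bid - payment = 453 - 430 = 23

23


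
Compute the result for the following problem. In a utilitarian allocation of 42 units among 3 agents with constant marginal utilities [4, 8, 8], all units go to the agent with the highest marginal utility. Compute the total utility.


Step 1: The marginal utilities are [4, 8, 8]
Step 2: The highest marginal utility is 8
Step 3: All 42 units go to that agent
Step 4: Total utility = 8 * 42 = 336

336


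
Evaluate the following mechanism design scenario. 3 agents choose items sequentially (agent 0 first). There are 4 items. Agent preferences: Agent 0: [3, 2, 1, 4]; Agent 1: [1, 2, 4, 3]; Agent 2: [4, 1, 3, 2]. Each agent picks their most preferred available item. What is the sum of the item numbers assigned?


Step 1: Agent 0 picks item 3
Step 2: Agent 1 picks item 1
Step 3: Agent 2 picks item 4
Step 4: Sum = 3 + 1 + 4 = 8

8


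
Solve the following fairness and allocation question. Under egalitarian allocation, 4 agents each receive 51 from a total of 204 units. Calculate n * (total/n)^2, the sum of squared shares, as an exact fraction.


Step 1: Each agent's share = 204/4 = 51
Step 2: Square of each share = (51)^2 = 2601
Step 3: Sum of squares = 4 * 2601 = 10404

10404


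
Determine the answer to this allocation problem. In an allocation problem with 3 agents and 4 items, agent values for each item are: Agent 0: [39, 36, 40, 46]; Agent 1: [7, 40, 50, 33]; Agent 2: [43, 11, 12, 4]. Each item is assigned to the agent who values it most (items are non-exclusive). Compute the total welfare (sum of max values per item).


Step 1: For each item, find the maximum value among all agents.
Step 2: Item 0 -> Agent 2 (value 43)
Step 3: Item 1 -> Agent 1 (value 40)
Step 4: Item 2 -> Agent 1 (value 50)
Step 5: Item 3 -> Agent 0 (value 46)
Step 6: Total welfare = 43 + 40 + 50 + 46 = 179

179


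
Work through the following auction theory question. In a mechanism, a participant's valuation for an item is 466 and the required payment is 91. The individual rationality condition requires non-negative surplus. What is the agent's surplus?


Step 1: Surplus = value - payment = 466 - 91 = 375
Step 2: IR is satisfied (surplus >= 0)

375


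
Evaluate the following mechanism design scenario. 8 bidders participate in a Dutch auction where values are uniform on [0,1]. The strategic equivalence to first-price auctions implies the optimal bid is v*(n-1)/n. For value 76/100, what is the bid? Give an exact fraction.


Step 1: Dutch auctions are strategically equivalent to first-price auctions
Step 2: The equilibrium bid is b(v) = v*(n-1)/n
Step 3: b = 19/25 * 7/8
Step 4: b = 133/200

133/200


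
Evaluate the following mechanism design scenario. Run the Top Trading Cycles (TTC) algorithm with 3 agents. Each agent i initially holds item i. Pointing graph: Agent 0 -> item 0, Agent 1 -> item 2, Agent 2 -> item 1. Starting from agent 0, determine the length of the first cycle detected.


Step 1: Trace the pointer graph from agent 0: 0 -> 0
Step 2: A cycle is detected when we revisit agent 0
Step 3: The cycle is: 0 -> 0
Step 4: Cycle length = 1

1


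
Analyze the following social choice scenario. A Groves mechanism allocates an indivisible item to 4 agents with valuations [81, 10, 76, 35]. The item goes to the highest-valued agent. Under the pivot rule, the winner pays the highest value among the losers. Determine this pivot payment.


Step 1: The efficient winner is agent 0 with value 81
Step 2: Other agents' values: [10, 76, 35]
Step 3: Pivot payment = max(others) = 76
Step 4: The winner pays 76

76


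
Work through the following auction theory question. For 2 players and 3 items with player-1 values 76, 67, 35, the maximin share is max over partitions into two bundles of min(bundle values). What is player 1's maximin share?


Step 1: Item values = 76, 67, 35
Step 2: Enumerate all 2-bundle partitions and take the smaller bundle:
  Partition 1: {76} vs {67,35} -> bundles 76, 102; min = 76
  Partition 2: {67} vs {76,35} -> bundles 67, 111; min = 67
  Partition 3: {35} vs {76,67} -> bundles 35, 143; min = 35
Step 3: MMS = max(76, 67, 35) = 76

76


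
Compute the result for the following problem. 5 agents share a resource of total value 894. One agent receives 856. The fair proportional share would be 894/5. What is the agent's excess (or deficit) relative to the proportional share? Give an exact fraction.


Step 1: Proportional share = 894/5
Step 2: Agent's actual allocation = 856
Step 3: Excess = 856 - 894/5 = 3386/5

3386/5


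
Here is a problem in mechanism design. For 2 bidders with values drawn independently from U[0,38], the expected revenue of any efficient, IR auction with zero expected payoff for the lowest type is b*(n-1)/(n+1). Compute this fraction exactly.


Step 1: By Revenue Equivalence, expected revenue = b*(n-1)/(n+1)
Step 2: Substituting n = 2, b = 38
Step 3: Revenue = 38*(2-1)/(2+1) = 38*1/3
Step 4: Revenue = 38/3

38/3


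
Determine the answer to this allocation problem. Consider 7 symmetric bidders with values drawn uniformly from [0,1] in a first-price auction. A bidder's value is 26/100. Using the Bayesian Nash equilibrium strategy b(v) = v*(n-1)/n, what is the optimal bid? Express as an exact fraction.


Step 1: The symmetric BNE bidding function is b(v) = v * (n-1) / n
Step 2: Substitute v = 13/50 and n = 7
Step 3: b = 13/50 * 6/7
Step 4: b = 39/175

39/175


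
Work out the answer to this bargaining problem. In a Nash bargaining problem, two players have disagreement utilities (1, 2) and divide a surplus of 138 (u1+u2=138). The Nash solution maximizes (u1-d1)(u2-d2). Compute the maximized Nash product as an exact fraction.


Step 1: The Nash solution splits surplus symmetrically above the disagreement point
Step 2: u1 = (total + d1 - d2)/2 = (138 + 1 - 2)/2 = 137/2
Step 3: u2 = (total - d1 + d2)/2 = (138 - 1 + 2)/2 = 139/2
Step 4: Nash product = (137/2 - 1) * (139/2 - 2)
Step 5: = 135/2 * 135/2 = 18225/4

18225/4


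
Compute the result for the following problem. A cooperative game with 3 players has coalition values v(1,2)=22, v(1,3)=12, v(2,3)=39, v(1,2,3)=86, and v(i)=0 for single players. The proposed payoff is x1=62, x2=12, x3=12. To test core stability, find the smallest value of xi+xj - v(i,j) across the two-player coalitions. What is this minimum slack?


Step 1: Slack for coalition (1,2): x1+x2 - v12 = 74 - 22 = 52
Step 2: Slack for coalition (1,3): x1+x3 - v13 = 74 - 12 = 62
Step 3: Slack for coalition (2,3): x2+x3 - v23 = 24 - 39 = -15
Step 4: Minimum slack = min(52, 62, -15) = -15, attained by (2,3); coalition (2,3) can block (slack < 0), so the allocation is not in the core

-15


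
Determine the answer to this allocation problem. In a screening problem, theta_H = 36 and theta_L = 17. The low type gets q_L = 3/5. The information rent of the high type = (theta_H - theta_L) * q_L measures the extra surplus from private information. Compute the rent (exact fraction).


Step 1: theta_H - theta_L = 36 - 17 = 19
Step 2: Information rent = (theta_H - theta_L) * q_L
Step 3: = 19 * 3/5
Step 4: = 57/5

57/5


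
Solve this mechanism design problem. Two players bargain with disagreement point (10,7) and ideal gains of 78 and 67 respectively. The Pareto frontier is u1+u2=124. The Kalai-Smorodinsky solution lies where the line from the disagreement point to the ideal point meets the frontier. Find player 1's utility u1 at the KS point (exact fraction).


Step 1: At the KS point, (u1-d1)/r1 = (u2-d2)/r2 = t and u1+u2 = 124
Step 2: u1 = d1 + r1*t and u2 = d2 + r2*t, so (d1 + r1*t) + (d2 + r2*t) = 124
Step 3: t = (124 - 10 - 7)/(78 + 67) = 107/145
Step 4: u1 = d1 + r1*t = 10 + 78 * 107/145 = 9796/145
Step 5: (Check: u2 = d2 + r2*t = 8184/145; u1+u2 = 9796/145 + 8184/145 = 124, on the frontier.)

9796/145


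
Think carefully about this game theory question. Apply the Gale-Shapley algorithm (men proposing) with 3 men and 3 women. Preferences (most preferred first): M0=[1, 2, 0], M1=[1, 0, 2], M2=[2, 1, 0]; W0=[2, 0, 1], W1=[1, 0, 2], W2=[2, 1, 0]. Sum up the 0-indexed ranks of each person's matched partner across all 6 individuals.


Step 1: Run Gale-Shapley (men propose, women hold best offer):
  M0 proposes to W1; she accepts
  M1 proposes to W1; she switches from M0
  M2 proposes to W2; she accepts
  M0 proposes to W2; rejected
  M0 proposes to W0; she accepts
Step 2: Final matching: W0-M0, W1-M1, W2-M2
Step 3: 0-indexed ranks (man's rank of his match, then woman's): 2 + 1 + 0 + 0 + 0 + 0
Step 4: Total rank sum = 3

3


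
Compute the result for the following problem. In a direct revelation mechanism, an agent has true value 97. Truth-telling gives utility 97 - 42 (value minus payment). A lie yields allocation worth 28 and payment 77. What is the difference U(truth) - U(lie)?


Step 1: U(truth) = value - payment = 97 - 42 = 55
Step 2: U(lie) = allocation - payment = 28 - 77 = -49
Step 3: IC gap = 55 - (-49) = 104

104


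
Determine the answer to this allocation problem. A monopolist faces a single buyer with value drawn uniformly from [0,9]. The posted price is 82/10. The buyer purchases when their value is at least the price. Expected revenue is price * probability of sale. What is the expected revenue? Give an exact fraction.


Step 1: Posted price r = 41/5, value support [0,9]
Step 2: P(v >= r) = (9 - 41/5)/9 = 4/45
Step 3: Expected revenue = r * P(v >= r) = 41/5 * 4/45
Step 4: Revenue = 164/225

164/225


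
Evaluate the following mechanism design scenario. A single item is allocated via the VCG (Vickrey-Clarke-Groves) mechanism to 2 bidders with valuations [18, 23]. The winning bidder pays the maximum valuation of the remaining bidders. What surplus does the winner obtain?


Step 1: The winner is the agent with the highest value: agent 1 with value 23
Step 2: Values of other agents: [18]
Step 3: VCG payment = max of others' values = 18
Step 4: Surplus = 23 - 18 = 5

5


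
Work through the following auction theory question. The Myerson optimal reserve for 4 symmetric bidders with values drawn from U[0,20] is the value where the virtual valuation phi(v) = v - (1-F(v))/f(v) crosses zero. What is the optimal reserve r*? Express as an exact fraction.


Step 1: For U[0,20], F(v) = v/20 and f(v) = 1/20
Step 2: phi(v) = v - (1 - v/20)/(1/20) = v - (20 - v) = 2v - 20
Step 3: Set phi(r*) = 0: 2r* - 20 = 0
Step 4: r* = 20/2 = 10 (the number of bidders n = 4 does not enter)

10


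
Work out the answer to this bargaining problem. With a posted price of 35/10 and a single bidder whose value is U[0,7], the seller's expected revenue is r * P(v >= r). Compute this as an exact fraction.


Step 1: Posted price r = 7/2, value support [0,7]
Step 2: P(v >= r) = (7 - 7/2)/7 = 1/2
Step 3: Expected revenue = r * P(v >= r) = 7/2 * 1/2
Step 4: Revenue = 7/4

7/4


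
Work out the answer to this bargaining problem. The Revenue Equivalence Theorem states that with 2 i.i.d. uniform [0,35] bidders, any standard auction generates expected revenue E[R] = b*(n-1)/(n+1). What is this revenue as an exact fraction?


Step 1: By Revenue Equivalence, expected revenue = b*(n-1)/(n+1)
Step 2: Substituting n = 2, b = 35
Step 3: Revenue = 35*(2-1)/(2+1) = 35*1/3
Step 4: Revenue = 35/3

35/3


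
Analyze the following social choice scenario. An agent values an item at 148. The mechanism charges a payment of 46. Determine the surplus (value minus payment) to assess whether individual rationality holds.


Step 1: Surplus = value - payment = 148 - 46 = 102
Step 2: IR is satisfied (surplus >= 0)

102


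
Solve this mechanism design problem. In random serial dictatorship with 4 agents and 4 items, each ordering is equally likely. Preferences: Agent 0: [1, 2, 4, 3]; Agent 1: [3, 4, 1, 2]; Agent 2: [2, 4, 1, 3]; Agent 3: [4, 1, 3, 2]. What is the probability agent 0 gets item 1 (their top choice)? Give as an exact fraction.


Step 1: Agent 0 wants item 1
Step 2: There are 24 possible orderings of agents
Step 3: In 24 orderings, agent 0 gets item 1
Step 4: Probability = 24/24 = 1

1


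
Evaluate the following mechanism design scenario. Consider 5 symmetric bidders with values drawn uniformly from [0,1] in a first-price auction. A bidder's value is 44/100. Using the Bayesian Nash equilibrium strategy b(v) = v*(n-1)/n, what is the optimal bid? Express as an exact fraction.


Step 1: The symmetric BNE bidding function is b(v) = v * (n-1) / n
Step 2: Substitute v = 11/25 and n = 5
Step 3: b = 11/25 * 4/5
Step 4: b = 44/125

44/125


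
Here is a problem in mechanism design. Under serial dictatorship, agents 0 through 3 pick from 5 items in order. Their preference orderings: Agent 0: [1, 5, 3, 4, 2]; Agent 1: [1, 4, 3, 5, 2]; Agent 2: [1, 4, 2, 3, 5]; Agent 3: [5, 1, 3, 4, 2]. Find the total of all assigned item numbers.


Step 1: Agent 0 picks item 1
Step 2: Agent 1 picks item 4
Step 3: Agent 2 picks item 2
Step 4: Agent 3 picks item 5
Step 5: Sum = 1 + 4 + 2 + 5 = 12

12


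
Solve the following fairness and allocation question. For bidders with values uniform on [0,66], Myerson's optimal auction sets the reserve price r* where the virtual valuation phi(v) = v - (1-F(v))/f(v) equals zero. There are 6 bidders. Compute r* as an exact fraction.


Step 1: For U[0,66], F(v) = v/66 and f(v) = 1/66
Step 2: phi(v) = v - (1 - v/66)/(1/66) = v - (66 - v) = 2v - 66
Step 3: Set phi(r*) = 0: 2r* - 66 = 0
Step 4: r* = 66/2 = 33 (the number of bidders n = 6 does not enter)

33


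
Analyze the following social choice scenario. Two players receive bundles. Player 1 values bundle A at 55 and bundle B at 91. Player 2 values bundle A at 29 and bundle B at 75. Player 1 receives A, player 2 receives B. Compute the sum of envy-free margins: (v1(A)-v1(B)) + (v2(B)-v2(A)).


Step 1: Player 1's margin = v1(A) - v1(B) = 55 - 91 = -36
Step 2: Player 2's margin = v2(B) - v2(A) = 75 - 29 = 46
Step 3: Total margin = -36 + 46 = 10

10
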